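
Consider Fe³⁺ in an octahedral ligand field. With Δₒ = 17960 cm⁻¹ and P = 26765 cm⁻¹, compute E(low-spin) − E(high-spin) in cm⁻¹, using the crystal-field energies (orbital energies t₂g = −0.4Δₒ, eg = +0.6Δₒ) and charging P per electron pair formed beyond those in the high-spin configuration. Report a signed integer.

Group 8 minus oxidation state +3 gives a d⁵ configuration for Fe³⁺.
In the high-spin limit (t₂g³ eg²) the orbital term is 0.0Δₒ = 0 cm⁻¹, with no excess pairing.
For low-spin the configuration is t₂g⁵ eg⁰: orbital energy -2.0 × 17960 = -35920 cm⁻¹, and 2 additional pairs relative to high-spin add 53530 cm⁻¹, giving 17610 cm⁻¹.
The difference is 17610 − (0) = 17610 cm⁻¹, so high-spin lies lower.

17610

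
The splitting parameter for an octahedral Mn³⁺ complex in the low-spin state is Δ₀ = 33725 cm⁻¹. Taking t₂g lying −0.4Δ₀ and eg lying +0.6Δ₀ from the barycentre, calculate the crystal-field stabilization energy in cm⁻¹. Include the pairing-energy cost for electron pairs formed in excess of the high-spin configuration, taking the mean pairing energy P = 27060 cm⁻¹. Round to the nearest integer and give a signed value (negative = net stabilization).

Group 7 minus oxidation state +3 gives a d⁴ configuration for Mn³⁺.
Configuration: t₂g⁴ eg⁰.
The orbital stabilization is -1.6Δ₀ = -1.6 × 33725 = -53960 cm⁻¹.
High-spin d⁴ would be t₂g³ eg¹ with 0 pairs; low-spin has 1, so 1 excess pair costs +1P = +27060 cm⁻¹.
Combining: -53960 + 27060 = -26900 cm⁻¹.

-26900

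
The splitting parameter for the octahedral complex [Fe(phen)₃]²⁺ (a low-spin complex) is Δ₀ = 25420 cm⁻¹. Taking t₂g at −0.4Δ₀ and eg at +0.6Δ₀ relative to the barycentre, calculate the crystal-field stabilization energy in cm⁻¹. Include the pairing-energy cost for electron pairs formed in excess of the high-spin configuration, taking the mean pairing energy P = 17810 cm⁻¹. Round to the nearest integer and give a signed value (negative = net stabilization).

phen is neutral, so the +2 overall charge sits on Fe: oxidation state +2.
Fe is in group 8, so Fe²⁺ is d⁶ (8 − 2 = 6).
Electron filling gives t₂g⁶ eg⁰.
Orbital CFSE = 6(-0.4) + 0(0.6) = -2.4Δ₀ = -2.4 × 25420 = -61008 cm⁻¹.
Pairing penalty: 3 pairs vs 1 in the high-spin reference → 2 extra × P = 35620 cm⁻¹.
Combining: -61008 + 35620 = -25388 cm⁻¹.

-25388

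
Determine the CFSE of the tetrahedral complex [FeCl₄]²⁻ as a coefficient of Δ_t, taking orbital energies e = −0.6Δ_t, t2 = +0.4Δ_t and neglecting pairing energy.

-0.6 Δ_t

Each Cl⁻ contributes -1; 4 × (-1) = -4. With overall charge -2, Fe is in the +2 oxidation state.
Group 8 minus oxidation state +2 gives a d⁶ configuration for Fe²⁺.
Tetrahedral splitting is small, so the complex is high-spin.
Configuration: e^3 t2^3.
CFSE = 3(-0.6Δ_t) + 3(0.4Δ_t) = -1.8Δ_t + 1.2Δ_t = -0.6Δ_t.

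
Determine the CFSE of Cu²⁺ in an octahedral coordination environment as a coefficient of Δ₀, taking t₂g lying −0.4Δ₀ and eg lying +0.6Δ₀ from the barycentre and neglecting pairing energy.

Cu²⁺: group 11, so d-count = 11 − 2 = 9.
Configuration: t₂g⁶ eg³.
CFSE = 6(-0.4Δ₀) + 3(0.6Δ₀) = -2.4Δ₀ + 1.8Δ₀ = -0.6Δ₀.

-0.6 Δ₀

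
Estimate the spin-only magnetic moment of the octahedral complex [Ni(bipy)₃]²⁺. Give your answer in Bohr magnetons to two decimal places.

2.83 Bohr magnetons

bipy is neutral, so the +2 overall charge sits on Ni: oxidation state +2.
Ni sits in group 10; removing 2 electrons leaves Ni²⁺ with 10 − 2 = 8 d electrons.
Configuration: t₂g⁶ eg² → 2 unpaired electrons.
μ(spin-only) = √[2(2+2)] = √8 ≈ 2.83 Bohr magnetons.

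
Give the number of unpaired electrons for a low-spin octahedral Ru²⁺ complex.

0

Ru is in group 8, so Ru²⁺ is d⁶ (8 − 2 = 6).
Configuration: t₂g⁶ eg⁰, giving 0 unpaired electrons.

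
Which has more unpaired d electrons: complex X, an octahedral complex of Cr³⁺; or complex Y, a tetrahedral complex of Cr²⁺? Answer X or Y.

Y

X: Cr³⁺: group 6, so d-count = 6 − 3 = 3; For octahedral d³ the high- and low-spin configurations coincide; t₂g³ eg⁰ → 3 unpaired.
Y: Group 6 minus oxidation state +2 gives a d⁴ configuration for Cr²⁺; Tetrahedral splitting is small, so the complex is high-spin; e² t₂² → 4 unpaired.
So Y has more unpaired electrons.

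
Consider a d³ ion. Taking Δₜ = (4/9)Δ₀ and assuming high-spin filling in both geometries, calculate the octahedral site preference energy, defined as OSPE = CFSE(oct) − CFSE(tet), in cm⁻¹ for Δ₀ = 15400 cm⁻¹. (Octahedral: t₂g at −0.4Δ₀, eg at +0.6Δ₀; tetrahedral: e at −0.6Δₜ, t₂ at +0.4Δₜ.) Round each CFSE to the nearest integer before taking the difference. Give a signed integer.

-13004

Octahedral high-spin t2g^3 e_g^0: CFSE = -1.2 × 15400 = -18480 cm⁻¹.
In a tetrahedral site the filling is e^2 t2^1: CFSE(tet) = -0.8Δₜ = -0.8 × (4/9)(15400) = -5476 cm⁻¹.
Subtracting, OSPE = -18480 − (-5476) = -13004 cm⁻¹.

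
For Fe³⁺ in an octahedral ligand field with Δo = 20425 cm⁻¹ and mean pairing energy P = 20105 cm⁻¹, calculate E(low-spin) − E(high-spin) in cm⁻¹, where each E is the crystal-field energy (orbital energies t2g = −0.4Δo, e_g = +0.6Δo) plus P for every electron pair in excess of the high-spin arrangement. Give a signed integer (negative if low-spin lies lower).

Fe sits in group 8; removing 3 electrons leaves Fe³⁺ with 8 − 3 = 5 d electrons.
High-spin d⁵ fills as t2g^3 e_g^2 with CFSE 3(−0.4) + 2(+0.6) = 0.0Δo = 0 cm⁻¹.
For low-spin the configuration is t2g^5 e_g^0: orbital energy -2.0 × 20425 = -40850 cm⁻¹, and 2 additional pairs relative to high-spin add 40210 cm⁻¹, giving -640 cm⁻¹.
E(LS) − E(HS) = -640 − (0) = -640 cm⁻¹.

-640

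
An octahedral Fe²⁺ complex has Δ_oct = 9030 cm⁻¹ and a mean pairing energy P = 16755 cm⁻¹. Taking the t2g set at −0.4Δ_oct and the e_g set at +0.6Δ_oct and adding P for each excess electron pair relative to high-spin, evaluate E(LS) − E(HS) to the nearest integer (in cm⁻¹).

Group 8 minus oxidation state +2 gives a d⁶ configuration for Fe²⁺.
High-spin d⁶ fills as t2g^4 e_g^2 with CFSE 4(−0.4) + 2(+0.6) = -0.4Δ_oct = -3612 cm⁻¹.
Low-spin: t2g^6 e_g^0, orbital CFSE = -2.4Δ_oct = -21672 cm⁻¹; plus 2 excess pairs × P = +33510 cm⁻¹; total 11838 cm⁻¹.
The difference is 11838 − (-3612) = 15450 cm⁻¹, so high-spin lies lower.

15450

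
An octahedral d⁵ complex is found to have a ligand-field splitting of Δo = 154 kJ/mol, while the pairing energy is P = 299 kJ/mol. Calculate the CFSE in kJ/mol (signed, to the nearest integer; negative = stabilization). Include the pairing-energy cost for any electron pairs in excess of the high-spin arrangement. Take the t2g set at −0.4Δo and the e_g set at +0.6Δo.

0

With Δo < P the complex is high-spin.
Filling d⁵ accordingly: t2g^3 e_g^2.
Orbital CFSE = 0.0Δo = 0.0 × 154 = 0 kJ/mol.
High-spin has no excess pairs, so no pairing correction applies.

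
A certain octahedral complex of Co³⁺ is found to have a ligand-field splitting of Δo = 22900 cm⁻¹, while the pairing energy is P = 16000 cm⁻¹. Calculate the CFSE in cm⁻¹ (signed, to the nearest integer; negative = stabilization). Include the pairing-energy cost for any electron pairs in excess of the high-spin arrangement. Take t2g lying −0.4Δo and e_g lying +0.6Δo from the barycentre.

-22960

Co is in group 9, so Co³⁺ is d⁶ (9 − 3 = 6).
With Δo > P the complex is low-spin.
Filling d⁶ accordingly: t2g^6 e_g^0.
Orbital CFSE = -2.4Δo = -2.4 × 22900 = -54960 cm⁻¹.
Excess pairs vs high-spin: 3 − 1 = 2; pairing cost = +32000 cm⁻¹.
Net CFSE = -54960 + 32000 = -22960 cm⁻¹.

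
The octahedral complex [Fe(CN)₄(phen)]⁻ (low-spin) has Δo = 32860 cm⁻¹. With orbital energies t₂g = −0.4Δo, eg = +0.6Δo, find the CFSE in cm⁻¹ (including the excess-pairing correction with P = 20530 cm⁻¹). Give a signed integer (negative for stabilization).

-24660

Ligand charges: 4×(-1) from CN⁻ and 1×(+0) from phen sum to -4; with overall charge -1, Fe is +3.
Fe is in group 8, so Fe³⁺ is d⁵ (8 − 3 = 5).
The d⁵ electrons fill as t₂g⁵ eg⁰.
Orbital CFSE = 5(-0.4) + 0(0.6) = -2.0Δo = -2.0 × 32860 = -65720 cm⁻¹.
Relative to high-spin t₂g³ eg² (0 paired), the low-spin configuration has 2 additional pairs, contributing +2 × 20530 = +41060 cm⁻¹.
Overall CFSE = -65720 + 41060 = -24660 cm⁻¹.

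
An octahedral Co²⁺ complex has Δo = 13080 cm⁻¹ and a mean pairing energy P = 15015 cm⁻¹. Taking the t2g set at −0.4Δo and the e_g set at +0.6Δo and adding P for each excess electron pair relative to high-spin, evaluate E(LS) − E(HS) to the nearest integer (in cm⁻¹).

1935

Co²⁺: group 9, so d-count = 9 − 2 = 7.
In the high-spin limit (t2g^5 e_g^2) the orbital term is -0.8Δo = -10464 cm⁻¹, with no excess pairing.
Low-spin: t2g^6 e_g^1, orbital CFSE = -1.8Δo = -23544 cm⁻¹; plus 1 excess pair × P = +15015 cm⁻¹; total -8529 cm⁻¹.
E(LS) − E(HS) = -8529 − (-10464) = 1935 cm⁻¹.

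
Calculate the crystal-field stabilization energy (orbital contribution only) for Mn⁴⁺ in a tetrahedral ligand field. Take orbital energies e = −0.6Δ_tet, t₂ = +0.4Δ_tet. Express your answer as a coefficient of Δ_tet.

Mn sits in group 7; removing 4 electrons leaves Mn⁴⁺ with 7 − 4 = 3 d electrons.
Tetrahedral fields are weak (Δₜ ≈ 4/9 Δₒ), so electrons fill high-spin.
Configuration: e² t₂¹.
CFSE = 2(-0.6Δ_tet) + 1(0.4Δ_tet) = -1.2Δ_tet + 0.4Δ_tet = -0.8Δ_tet.

-0.8 Δ_tet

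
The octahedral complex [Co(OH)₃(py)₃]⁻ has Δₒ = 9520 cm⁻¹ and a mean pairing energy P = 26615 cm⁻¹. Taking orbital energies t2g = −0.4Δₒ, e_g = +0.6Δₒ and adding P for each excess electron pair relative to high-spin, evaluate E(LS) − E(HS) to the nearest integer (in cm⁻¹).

17095

Ligand charges: 3×(-1) from OH⁻ and 3×(+0) from py sum to -3; with overall charge -1, Co is +2.
Group 9 minus oxidation state +2 gives a d⁷ configuration for Co²⁺.
High-spin d⁷ fills as t2g^5 e_g^2 with CFSE 5(−0.4) + 2(+0.6) = -0.8Δₒ = -7616 cm⁻¹.
Low-spin: t2g^6 e_g^1, orbital CFSE = -1.8Δₒ = -17136 cm⁻¹; plus 1 excess pair × P = +26615 cm⁻¹; total 9479 cm⁻¹.
E(LS) − E(HS) = 9479 − (-7616) = 17095 cm⁻¹.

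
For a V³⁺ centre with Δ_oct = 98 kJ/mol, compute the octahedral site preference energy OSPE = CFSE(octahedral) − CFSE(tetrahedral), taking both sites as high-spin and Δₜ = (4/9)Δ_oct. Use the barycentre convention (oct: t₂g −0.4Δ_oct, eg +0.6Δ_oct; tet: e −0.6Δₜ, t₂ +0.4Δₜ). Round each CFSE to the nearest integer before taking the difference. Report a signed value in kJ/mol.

-26

Group 5 minus oxidation state +3 gives a d² configuration for V³⁺.
Octahedral high-spin t₂g² eg⁰: CFSE = -0.8 × 98 = -78 kJ/mol.
In a tetrahedral site the filling is e² t₂⁰: CFSE(tet) = -1.2Δₜ = -1.2 × (4/9)(98) = -52 kJ/mol.
Subtracting, OSPE = -78 − (-52) = -26 kJ/mol.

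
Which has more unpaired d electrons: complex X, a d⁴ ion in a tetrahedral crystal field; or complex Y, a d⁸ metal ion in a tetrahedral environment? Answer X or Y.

X

X: With tetrahedral geometry the complex is necessarily high-spin; e² t₂² → 4 unpaired.
Y: Tetrahedral fields are weak (Δₜ ≈ 4/9 Δₒ), so electrons fill high-spin; e⁴ t₂⁴ → 2 unpaired.
So X has more unpaired electrons.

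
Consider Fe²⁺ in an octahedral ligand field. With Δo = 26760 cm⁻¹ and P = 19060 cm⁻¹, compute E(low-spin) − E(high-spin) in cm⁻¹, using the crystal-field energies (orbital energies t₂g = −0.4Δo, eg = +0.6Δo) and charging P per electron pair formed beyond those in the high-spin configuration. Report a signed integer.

Fe is in group 8, so Fe²⁺ is d⁶ (8 − 2 = 6).
In the high-spin limit (t₂g⁴ eg²) the orbital term is -0.4Δo = -10704 cm⁻¹, with no excess pairing.
Low-spin t₂g⁶ eg⁰ gives -2.4Δo = -64224 cm⁻¹, but forming 2 extra pairs costs 2P = 38120 cm⁻¹, so E(LS) = -64224 + 38120 = -26104 cm⁻¹.
The difference is -26104 − (-10704) = -15400 cm⁻¹, so low-spin lies lower.

-15400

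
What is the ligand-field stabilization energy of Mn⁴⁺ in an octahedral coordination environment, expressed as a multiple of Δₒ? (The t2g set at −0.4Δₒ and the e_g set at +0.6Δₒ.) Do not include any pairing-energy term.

Mn⁴⁺: group 7, so d-count = 7 − 4 = 3.
Configuration: t2g^3 e_g^0.
CFSE = 3(-0.4Δₒ) + 0(0.6Δₒ) = -1.2Δₒ + 0.0Δₒ = -1.2Δₒ.

-1.2 Δₒ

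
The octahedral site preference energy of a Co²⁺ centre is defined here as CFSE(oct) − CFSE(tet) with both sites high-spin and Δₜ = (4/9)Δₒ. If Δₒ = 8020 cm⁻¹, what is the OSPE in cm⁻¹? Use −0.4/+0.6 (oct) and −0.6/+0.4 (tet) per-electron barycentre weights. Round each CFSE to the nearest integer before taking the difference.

-2139

Co is in group 9, so Co²⁺ is d⁷ (9 − 2 = 7).
Octahedral high-spin t₂g⁵ eg²: CFSE = -0.8 × 8020 = -6416 cm⁻¹.
Tetrahedral e⁴ t₂³ gives -1.2Δₜ = -1.2 × (4/9) × 8020 = -4277 cm⁻¹.
OSPE = CFSE(oct) − CFSE(tet) = -6416 − (-4277) = -2139 cm⁻¹.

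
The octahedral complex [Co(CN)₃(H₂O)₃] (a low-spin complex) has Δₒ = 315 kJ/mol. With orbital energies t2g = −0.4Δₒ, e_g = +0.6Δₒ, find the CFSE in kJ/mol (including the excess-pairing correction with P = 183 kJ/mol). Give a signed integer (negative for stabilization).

-390

Ligand charges: 3×(-1) from CN⁻ and 3×(+0) from H₂O sum to -3; with overall charge +0, Co is +3.
Group 9 minus oxidation state +3 gives a d⁶ configuration for Co³⁺.
Electron filling gives t2g^6 e_g^0.
CFSE(orbital) = 6×(-0.4Δₒ) + 0×(0.6Δₒ) = -2.4Δₒ; with Δₒ = 315 kJ/mol that is -756 kJ/mol.
High-spin d⁶ would be t2g^4 e_g^2 with 1 pair; low-spin has 3, so 2 excess pairs cost +2P = +366 kJ/mol.
Net CFSE = -756 + 366 = -390 kJ/mol.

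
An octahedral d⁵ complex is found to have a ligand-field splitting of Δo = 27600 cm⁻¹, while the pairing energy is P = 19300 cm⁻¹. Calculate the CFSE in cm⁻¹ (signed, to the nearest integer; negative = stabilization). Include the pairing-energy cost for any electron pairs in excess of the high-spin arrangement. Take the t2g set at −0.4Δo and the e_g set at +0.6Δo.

-16600

Since Δo = 27600 cm⁻¹ > P = 19300 cm⁻¹, the complex adopts the low-spin configuration.
Configuration: t2g^5 e_g^0.
Orbital CFSE = -2.0Δo = -2.0 × 27600 = -55200 cm⁻¹.
Excess pairs vs high-spin: 2 − 0 = 2; pairing cost = +38600 cm⁻¹.
Net CFSE = -55200 + 38600 = -16600 cm⁻¹.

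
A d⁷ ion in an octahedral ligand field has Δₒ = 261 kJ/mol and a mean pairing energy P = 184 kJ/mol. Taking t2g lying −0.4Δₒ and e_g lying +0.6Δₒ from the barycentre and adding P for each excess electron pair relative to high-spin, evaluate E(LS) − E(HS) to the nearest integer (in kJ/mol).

In the high-spin limit (t2g^5 e_g^2) the orbital term is -0.8Δₒ = -209 kJ/mol, with no excess pairing.
Low-spin: t2g^6 e_g^1, orbital CFSE = -1.8Δₒ = -470 kJ/mol; plus 1 excess pair × P = +184 kJ/mol; total -286 kJ/mol.
The difference is -286 − (-209) = -77 kJ/mol, so low-spin lies lower.

-77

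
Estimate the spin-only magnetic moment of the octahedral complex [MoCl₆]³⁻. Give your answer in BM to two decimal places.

Each Cl⁻ contributes -1; 6 × (-1) = -6. With overall charge -3, Mo is in the +3 oxidation state.
Mo sits in group 6; removing 3 electrons leaves Mo³⁺ with 6 − 3 = 3 d electrons.
Configuration: t₂g³ eg⁰ → 3 unpaired electrons.
μ(spin-only) = √[3(3+2)] = √15 ≈ 3.87 BM.

3.87 BM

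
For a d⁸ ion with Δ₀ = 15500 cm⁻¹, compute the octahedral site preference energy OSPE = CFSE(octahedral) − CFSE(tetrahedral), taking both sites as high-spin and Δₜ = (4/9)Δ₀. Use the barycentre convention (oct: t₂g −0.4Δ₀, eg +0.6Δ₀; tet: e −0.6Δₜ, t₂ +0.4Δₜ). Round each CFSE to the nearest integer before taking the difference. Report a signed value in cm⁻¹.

-13089

Octahedral high-spin t₂g⁶ eg²: CFSE = -1.2 × 15500 = -18600 cm⁻¹.
Tetrahedral: e⁴ t₂⁴, CFSE = 4(−0.6) + 4(+0.4) = -0.8Δₜ = -0.8 × (4/9) × 15500 = -5511 cm⁻¹.
OSPE = CFSE(oct) − CFSE(tet) = -18600 − (-5511) = -13089 cm⁻¹.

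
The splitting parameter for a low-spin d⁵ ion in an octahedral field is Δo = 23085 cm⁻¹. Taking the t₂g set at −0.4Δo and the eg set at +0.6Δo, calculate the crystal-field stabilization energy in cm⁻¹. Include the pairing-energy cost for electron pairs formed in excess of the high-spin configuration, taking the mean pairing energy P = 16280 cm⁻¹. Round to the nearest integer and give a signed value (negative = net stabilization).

Configuration: t₂g⁵ eg⁰.
The orbital stabilization is -2.0Δo = -2.0 × 23085 = -46170 cm⁻¹.
Relative to high-spin t₂g³ eg² (0 paired), the low-spin configuration has 2 additional pairs, contributing +2 × 16280 = +32560 cm⁻¹.
Overall CFSE = -46170 + 32560 = -13610 cm⁻¹.

-13610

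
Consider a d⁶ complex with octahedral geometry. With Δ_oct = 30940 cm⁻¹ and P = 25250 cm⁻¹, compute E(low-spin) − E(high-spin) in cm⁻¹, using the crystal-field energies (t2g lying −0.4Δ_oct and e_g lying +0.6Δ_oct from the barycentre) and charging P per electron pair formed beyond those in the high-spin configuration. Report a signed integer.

High-spin: t2g^4 e_g^2, CFSE = -0.4Δ_oct = -12376 cm⁻¹.
Low-spin t2g^6 e_g^0 gives -2.4Δ_oct = -74256 cm⁻¹, but forming 2 extra pairs costs 2P = 50500 cm⁻¹, so E(LS) = -74256 + 50500 = -23756 cm⁻¹.
The difference is -23756 − (-12376) = -11380 cm⁻¹, so low-spin lies lower.

-11380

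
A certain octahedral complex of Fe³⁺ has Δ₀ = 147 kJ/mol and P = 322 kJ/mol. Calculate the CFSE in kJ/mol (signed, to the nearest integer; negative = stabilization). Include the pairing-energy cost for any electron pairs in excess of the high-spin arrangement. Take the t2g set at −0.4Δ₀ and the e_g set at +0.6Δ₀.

Fe is in group 8, so Fe³⁺ is d⁵ (8 − 3 = 5).
With Δ₀ < P the complex is high-spin.
Filling d⁵ accordingly: t2g^3 e_g^2.
Orbital CFSE = 0.0Δ₀ = 0.0 × 147 = 0 kJ/mol.
High-spin has no excess pairs, so no pairing correction applies.

0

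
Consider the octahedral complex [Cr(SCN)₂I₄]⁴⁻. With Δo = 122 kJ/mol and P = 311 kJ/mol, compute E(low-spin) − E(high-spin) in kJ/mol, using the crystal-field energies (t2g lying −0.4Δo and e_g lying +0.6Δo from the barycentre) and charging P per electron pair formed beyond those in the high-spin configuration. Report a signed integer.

Ligand charges: 2×(-1) from SCN⁻ and 4×(-1) from I⁻ sum to -6; with overall charge -4, Cr is +2.
Cr is in group 6, so Cr²⁺ is d⁴ (6 − 2 = 4).
High-spin: t2g^3 e_g^1, CFSE = -0.6Δo = -73 kJ/mol.
Low-spin t2g^4 e_g^0 gives -1.6Δo = -195 kJ/mol, but forming 1 extra pair costs 1P = 311 kJ/mol, so E(LS) = -195 + 311 = 116 kJ/mol.
Thus E(LS) − E(HS) = 189 kJ/mol.

189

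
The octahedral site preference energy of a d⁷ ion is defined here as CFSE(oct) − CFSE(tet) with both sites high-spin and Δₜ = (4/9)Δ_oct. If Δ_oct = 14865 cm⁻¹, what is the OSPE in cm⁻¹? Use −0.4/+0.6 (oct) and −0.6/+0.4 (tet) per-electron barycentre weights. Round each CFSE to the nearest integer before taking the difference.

Octahedral (high-spin): t₂g⁵ eg², CFSE = 5(−0.4) + 2(+0.6) = -0.8Δ_oct = -0.8 × 14865 = -11892 cm⁻¹.
In a tetrahedral site the filling is e⁴ t₂³: CFSE(tet) = -1.2Δₜ = -1.2 × (4/9)(14865) = -7928 cm⁻¹.
OSPE = -11892 − (-7928) = -3964 cm⁻¹.

-3964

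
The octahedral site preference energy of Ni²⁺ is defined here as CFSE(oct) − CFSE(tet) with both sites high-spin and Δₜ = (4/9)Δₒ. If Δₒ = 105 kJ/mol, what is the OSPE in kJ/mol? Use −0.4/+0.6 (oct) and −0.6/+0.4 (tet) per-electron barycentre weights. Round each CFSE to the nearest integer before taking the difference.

-89

Ni sits in group 10; removing 2 electrons leaves Ni²⁺ with 10 − 2 = 8 d electrons.
Octahedral high-spin t₂g⁶ eg²: CFSE = -1.2 × 105 = -126 kJ/mol.
Tetrahedral: e⁴ t₂⁴, CFSE = 4(−0.6) + 4(+0.4) = -0.8Δₜ = -0.8 × (4/9) × 105 = -37 kJ/mol.
OSPE = -126 − (-37) = -89 kJ/mol.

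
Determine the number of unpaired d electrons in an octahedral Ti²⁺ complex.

2

Ti²⁺: group 4, so d-count = 4 − 2 = 2.
For octahedral d² the high- and low-spin configurations coincide.
Configuration: t2g^2 e_g^0, giving 2 unpaired electrons.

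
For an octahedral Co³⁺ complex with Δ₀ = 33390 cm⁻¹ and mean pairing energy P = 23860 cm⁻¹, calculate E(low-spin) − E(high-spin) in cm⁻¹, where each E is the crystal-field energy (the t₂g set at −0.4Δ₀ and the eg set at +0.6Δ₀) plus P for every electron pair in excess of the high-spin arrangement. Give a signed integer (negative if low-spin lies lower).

Co is in group 9, so Co³⁺ is d⁶ (9 − 3 = 6).
High-spin d⁶ fills as t₂g⁴ eg² with CFSE 4(−0.4) + 2(+0.6) = -0.4Δ₀ = -13356 cm⁻¹.
For low-spin the configuration is t₂g⁶ eg⁰: orbital energy -2.4 × 33390 = -80136 cm⁻¹, and 2 additional pairs relative to high-spin add 47720 cm⁻¹, giving -32416 cm⁻¹.
The difference is -32416 − (-13356) = -19060 cm⁻¹, so low-spin lies lower.

-19060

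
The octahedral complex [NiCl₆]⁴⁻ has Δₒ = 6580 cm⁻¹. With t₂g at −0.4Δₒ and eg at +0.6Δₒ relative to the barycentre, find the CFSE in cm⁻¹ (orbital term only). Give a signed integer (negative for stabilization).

-7896

Each Cl⁻ contributes -1; 6 × (-1) = -6. With overall charge -4, Ni is in the +2 oxidation state.
Ni²⁺: group 10, so d-count = 10 − 2 = 8.
Electron filling gives t₂g⁶ eg².
Orbital CFSE = 6(-0.4) + 2(0.6) = -1.2Δₒ = -1.2 × 6580 = -7896 cm⁻¹.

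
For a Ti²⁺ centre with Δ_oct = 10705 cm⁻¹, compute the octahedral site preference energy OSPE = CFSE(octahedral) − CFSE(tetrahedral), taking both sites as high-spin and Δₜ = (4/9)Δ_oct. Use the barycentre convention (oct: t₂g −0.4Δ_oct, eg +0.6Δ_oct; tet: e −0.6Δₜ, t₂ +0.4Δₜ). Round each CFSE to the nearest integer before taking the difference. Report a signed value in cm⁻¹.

-2855

Ti sits in group 4; removing 2 electrons leaves Ti²⁺ with 4 − 2 = 2 d electrons.
Octahedral high-spin t2g^2 e_g^0: CFSE = -0.8 × 10705 = -8564 cm⁻¹.
In a tetrahedral site the filling is e^2 t2^0: CFSE(tet) = -1.2Δₜ = -1.2 × (4/9)(10705) = -5709 cm⁻¹.
OSPE = CFSE(oct) − CFSE(tet) = -8564 − (-5709) = -2855 cm⁻¹.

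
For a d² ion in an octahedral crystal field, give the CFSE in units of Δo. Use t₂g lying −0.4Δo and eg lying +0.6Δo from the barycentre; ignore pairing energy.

-0.8 Δo

For octahedral d² the high- and low-spin configurations coincide.
Configuration: t₂g² eg⁰.
CFSE = 2(-0.4Δo) + 0(0.6Δo) = -0.8Δo + 0.0Δo = -0.8Δo.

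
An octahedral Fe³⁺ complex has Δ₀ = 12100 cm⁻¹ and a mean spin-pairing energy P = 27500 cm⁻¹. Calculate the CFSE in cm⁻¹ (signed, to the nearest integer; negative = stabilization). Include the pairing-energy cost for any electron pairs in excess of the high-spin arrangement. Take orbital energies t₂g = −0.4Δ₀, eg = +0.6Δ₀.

0

Group 8 minus oxidation state +3 gives a d⁵ configuration for Fe³⁺.
Δ₀ < P, so pairing is avoided: the ground state is high-spin.
Filling d⁵ accordingly: t₂g³ eg².
Orbital CFSE = 0.0Δ₀ = 0.0 × 12100 = 0 cm⁻¹.
High-spin has no excess pairs, so no pairing correction applies.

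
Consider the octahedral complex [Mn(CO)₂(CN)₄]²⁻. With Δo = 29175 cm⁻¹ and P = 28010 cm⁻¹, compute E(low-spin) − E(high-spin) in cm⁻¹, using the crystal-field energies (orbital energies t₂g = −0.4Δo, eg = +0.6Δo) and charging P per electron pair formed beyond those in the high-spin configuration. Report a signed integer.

-2330

Ligand charges: 2×(+0) from CO and 4×(-1) from CN⁻ sum to -4; with overall charge -2, Mn is +2.
Group 7 minus oxidation state +2 gives a d⁵ configuration for Mn²⁺.
High-spin: t₂g³ eg², CFSE = 0.0Δo = 0 cm⁻¹.
Low-spin t₂g⁵ eg⁰ gives -2.0Δo = -58350 cm⁻¹, but forming 2 extra pairs costs 2P = 56020 cm⁻¹, so E(LS) = -58350 + 56020 = -2330 cm⁻¹.
Thus E(LS) − E(HS) = -2330 cm⁻¹.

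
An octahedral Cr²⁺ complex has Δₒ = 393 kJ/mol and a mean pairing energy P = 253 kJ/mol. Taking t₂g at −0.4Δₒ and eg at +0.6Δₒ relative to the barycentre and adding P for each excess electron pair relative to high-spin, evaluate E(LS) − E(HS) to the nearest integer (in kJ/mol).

-140

Cr²⁺: group 6, so d-count = 6 − 2 = 4.
In the high-spin limit (t₂g³ eg¹) the orbital term is -0.6Δₒ = -236 kJ/mol, with no excess pairing.
Low-spin t₂g⁴ eg⁰ gives -1.6Δₒ = -629 kJ/mol, but forming 1 extra pair costs 1P = 253 kJ/mol, so E(LS) = -629 + 253 = -376 kJ/mol.
The difference is -376 − (-236) = -140 kJ/mol, so low-spin lies lower.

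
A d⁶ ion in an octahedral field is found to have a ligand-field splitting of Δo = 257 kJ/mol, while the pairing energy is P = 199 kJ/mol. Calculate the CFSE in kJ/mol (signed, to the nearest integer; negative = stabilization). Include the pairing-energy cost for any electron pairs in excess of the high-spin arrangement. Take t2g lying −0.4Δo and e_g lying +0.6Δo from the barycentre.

With Δo > P the complex is low-spin.
Configuration: t2g^6 e_g^0.
Orbital CFSE = -2.4Δo = -2.4 × 257 = -617 kJ/mol.
Excess pairs vs high-spin: 3 − 1 = 2; pairing cost = +398 kJ/mol.
Net CFSE = -617 + 398 = -219 kJ/mol.

-219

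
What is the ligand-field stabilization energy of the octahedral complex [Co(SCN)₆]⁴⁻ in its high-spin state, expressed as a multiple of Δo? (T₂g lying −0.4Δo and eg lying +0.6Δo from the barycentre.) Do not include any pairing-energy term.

-0.8 Δo

Each SCN⁻ contributes -1; 6 × (-1) = -6. With overall charge -4, Co is in the +2 oxidation state.
Group 9 minus oxidation state +2 gives a d⁷ configuration for Co²⁺.
Configuration: t₂g⁵ eg².
CFSE = 5(-0.4Δo) + 2(0.6Δo) = -2.0Δo + 1.2Δo = -0.8Δo.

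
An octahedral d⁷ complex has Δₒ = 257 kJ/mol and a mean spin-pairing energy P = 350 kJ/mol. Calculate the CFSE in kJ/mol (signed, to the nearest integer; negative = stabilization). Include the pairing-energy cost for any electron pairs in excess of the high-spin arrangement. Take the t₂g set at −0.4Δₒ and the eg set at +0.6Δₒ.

-206

Δₒ < P, so pairing is avoided: the ground state is high-spin.
Filling d⁷ accordingly: t₂g⁵ eg².
Orbital CFSE = -0.8Δₒ = -0.8 × 257 = -206 kJ/mol.
High-spin has no excess pairs, so no pairing correction applies.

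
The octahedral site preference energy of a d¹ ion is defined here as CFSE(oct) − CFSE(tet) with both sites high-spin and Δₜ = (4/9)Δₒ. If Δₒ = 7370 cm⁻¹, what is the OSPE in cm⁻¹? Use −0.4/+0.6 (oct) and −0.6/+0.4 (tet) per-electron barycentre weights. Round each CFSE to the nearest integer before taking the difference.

In an octahedral site d¹ (HS) is t₂g¹ eg⁰, giving CFSE(oct) = -0.4Δₒ = -2948 cm⁻¹.
Tetrahedral: e¹ t₂⁰, CFSE = 1(−0.6) + 0(+0.4) = -0.6Δₜ = -0.6 × (4/9) × 7370 = -1965 cm⁻¹.
OSPE = CFSE(oct) − CFSE(tet) = -2948 − (-1965) = -983 cm⁻¹.

-983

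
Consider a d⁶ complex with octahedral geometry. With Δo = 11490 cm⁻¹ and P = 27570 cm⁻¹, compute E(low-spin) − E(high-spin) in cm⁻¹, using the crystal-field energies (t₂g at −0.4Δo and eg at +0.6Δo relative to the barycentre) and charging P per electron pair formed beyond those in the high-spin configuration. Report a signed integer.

In the high-spin limit (t₂g⁴ eg²) the orbital term is -0.4Δo = -4596 cm⁻¹, with no excess pairing.
Low-spin: t₂g⁶ eg⁰, orbital CFSE = -2.4Δo = -27576 cm⁻¹; plus 2 excess pairs × P = +55140 cm⁻¹; total 27564 cm⁻¹.
E(LS) − E(HS) = 27564 − (-4596) = 32160 cm⁻¹.

32160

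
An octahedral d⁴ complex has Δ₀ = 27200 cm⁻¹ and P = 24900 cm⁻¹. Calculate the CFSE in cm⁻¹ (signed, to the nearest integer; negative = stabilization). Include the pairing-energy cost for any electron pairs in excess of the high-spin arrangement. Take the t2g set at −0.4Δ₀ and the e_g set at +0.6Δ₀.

Here Δ₀ > P (27200 > 24900), so the low-spin state is favoured.
Filling d⁴ accordingly: t2g^4 e_g^0.
Orbital CFSE = -1.6Δ₀ = -1.6 × 27200 = -43520 cm⁻¹.
Excess pairs vs high-spin: 1 − 0 = 1; pairing cost = +24900 cm⁻¹.
Net CFSE = -43520 + 24900 = -18620 cm⁻¹.

-18620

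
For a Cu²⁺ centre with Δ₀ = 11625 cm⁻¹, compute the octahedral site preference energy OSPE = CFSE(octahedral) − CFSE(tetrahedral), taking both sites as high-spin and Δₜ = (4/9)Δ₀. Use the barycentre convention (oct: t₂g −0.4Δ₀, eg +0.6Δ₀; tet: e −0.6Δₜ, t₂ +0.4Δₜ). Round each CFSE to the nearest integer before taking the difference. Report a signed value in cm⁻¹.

Cu sits in group 11; removing 2 electrons leaves Cu²⁺ with 11 − 2 = 9 d electrons.
Octahedral (high-spin): t2g^6 e_g^3, CFSE = 6(−0.4) + 3(+0.6) = -0.6Δ₀ = -0.6 × 11625 = -6975 cm⁻¹.
In a tetrahedral site the filling is e^4 t2^5: CFSE(tet) = -0.4Δₜ = -0.4 × (4/9)(11625) = -2067 cm⁻¹.
OSPE = CFSE(oct) − CFSE(tet) = -6975 − (-2067) = -4908 cm⁻¹.

-4908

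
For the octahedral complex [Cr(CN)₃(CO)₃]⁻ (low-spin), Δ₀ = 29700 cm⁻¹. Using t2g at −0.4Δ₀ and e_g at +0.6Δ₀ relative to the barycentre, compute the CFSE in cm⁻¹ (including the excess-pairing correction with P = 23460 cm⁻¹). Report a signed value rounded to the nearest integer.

-24060

Ligand charges: 3×(-1) from CN⁻ and 3×(+0) from CO sum to -3; with overall charge -1, Cr is +2.
Cr²⁺: group 6, so d-count = 6 − 2 = 4.
Electron filling gives t2g^4 e_g^0.
The orbital stabilization is -1.6Δ₀ = -1.6 × 29700 = -47520 cm⁻¹.
Relative to high-spin t2g^3 e_g^1 (0 paired), the low-spin configuration has 1 additional pair, contributing +1 × 23460 = +23460 cm⁻¹.
Combining: -47520 + 23460 = -24060 cm⁻¹.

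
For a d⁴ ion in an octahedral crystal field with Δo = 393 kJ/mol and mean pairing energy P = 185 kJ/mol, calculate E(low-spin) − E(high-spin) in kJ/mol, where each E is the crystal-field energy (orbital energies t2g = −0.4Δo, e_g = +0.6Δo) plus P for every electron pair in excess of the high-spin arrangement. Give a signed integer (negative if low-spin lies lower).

-208

In the high-spin limit (t2g^3 e_g^1) the orbital term is -0.6Δo = -236 kJ/mol, with no excess pairing.
Low-spin: t2g^4 e_g^0, orbital CFSE = -1.6Δo = -629 kJ/mol; plus 1 excess pair × P = +185 kJ/mol; total -444 kJ/mol.
E(LS) − E(HS) = -444 − (-236) = -208 kJ/mol.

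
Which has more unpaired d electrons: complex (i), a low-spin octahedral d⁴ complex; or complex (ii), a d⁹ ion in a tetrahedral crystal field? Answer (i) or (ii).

(i)

(i): t₂g⁴ eg⁰ → 2 unpaired.
(ii): Tetrahedral splitting is small, so the complex is high-spin; e⁴ t₂⁵ → 1 unpaired.
So (i) has more unpaired electrons.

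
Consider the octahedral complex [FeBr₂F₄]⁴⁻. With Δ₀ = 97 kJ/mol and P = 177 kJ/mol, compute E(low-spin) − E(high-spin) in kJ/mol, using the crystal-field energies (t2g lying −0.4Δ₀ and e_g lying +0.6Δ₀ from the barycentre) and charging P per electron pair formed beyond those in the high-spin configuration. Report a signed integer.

160

Ligand charges: 2×(-1) from Br⁻ and 4×(-1) from F⁻ sum to -6; with overall charge -4, Fe is +2.
Fe is in group 8, so Fe²⁺ is d⁶ (8 − 2 = 6).
High-spin d⁶ fills as t2g^4 e_g^2 with CFSE 4(−0.4) + 2(+0.6) = -0.4Δ₀ = -39 kJ/mol.
For low-spin the configuration is t2g^6 e_g^0: orbital energy -2.4 × 97 = -233 kJ/mol, and 2 additional pairs relative to high-spin add 354 kJ/mol, giving 121 kJ/mol.
The difference is 121 − (-39) = 160 kJ/mol, so high-spin lies lower.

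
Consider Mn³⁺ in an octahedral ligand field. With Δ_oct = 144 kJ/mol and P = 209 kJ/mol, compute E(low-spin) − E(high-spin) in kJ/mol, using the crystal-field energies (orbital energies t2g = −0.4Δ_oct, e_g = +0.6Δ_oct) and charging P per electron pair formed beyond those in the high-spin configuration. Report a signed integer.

Mn³⁺: group 7, so d-count = 7 − 3 = 4.
In the high-spin limit (t2g^3 e_g^1) the orbital term is -0.6Δ_oct = -86 kJ/mol, with no excess pairing.
Low-spin: t2g^4 e_g^0, orbital CFSE = -1.6Δ_oct = -230 kJ/mol; plus 1 excess pair × P = +209 kJ/mol; total -21 kJ/mol.
The difference is -21 − (-86) = 65 kJ/mol, so high-spin lies lower.

65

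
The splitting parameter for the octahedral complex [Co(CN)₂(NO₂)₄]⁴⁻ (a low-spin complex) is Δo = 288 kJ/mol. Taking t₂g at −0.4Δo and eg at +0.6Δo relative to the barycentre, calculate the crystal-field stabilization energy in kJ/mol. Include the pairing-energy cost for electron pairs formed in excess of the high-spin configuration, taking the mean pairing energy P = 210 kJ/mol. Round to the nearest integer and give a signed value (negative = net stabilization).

Ligand charges: 2×(-1) from CN⁻ and 4×(-1) from NO₂⁻ sum to -6; with overall charge -4, Co is +2.
Group 9 minus oxidation state +2 gives a d⁷ configuration for Co²⁺.
The d⁷ electrons fill as t₂g⁶ eg¹.
Orbital CFSE = 6(-0.4) + 1(0.6) = -1.8Δo = -1.8 × 288 = -518 kJ/mol.
Pairing penalty: 3 pairs vs 2 in the high-spin reference → 1 extra × P = 210 kJ/mol.
Net CFSE = -518 + 210 = -308 kJ/mol.

-308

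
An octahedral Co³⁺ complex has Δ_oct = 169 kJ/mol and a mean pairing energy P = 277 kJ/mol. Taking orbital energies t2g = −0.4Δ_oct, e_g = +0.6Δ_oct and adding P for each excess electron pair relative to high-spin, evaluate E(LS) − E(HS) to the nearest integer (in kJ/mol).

Group 9 minus oxidation state +3 gives a d⁶ configuration for Co³⁺.
High-spin: t2g^4 e_g^2, CFSE = -0.4Δ_oct = -68 kJ/mol.
Low-spin t2g^6 e_g^0 gives -2.4Δ_oct = -406 kJ/mol, but forming 2 extra pairs costs 2P = 554 kJ/mol, so E(LS) = -406 + 554 = 148 kJ/mol.
E(LS) − E(HS) = 148 − (-68) = 216 kJ/mol.

216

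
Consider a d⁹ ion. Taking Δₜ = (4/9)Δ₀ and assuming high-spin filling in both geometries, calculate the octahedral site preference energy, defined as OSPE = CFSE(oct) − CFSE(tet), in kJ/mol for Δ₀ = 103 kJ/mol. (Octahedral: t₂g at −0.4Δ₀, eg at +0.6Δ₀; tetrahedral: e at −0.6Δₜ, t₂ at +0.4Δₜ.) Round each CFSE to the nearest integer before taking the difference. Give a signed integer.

-44

In an octahedral site d⁹ (HS) is t2g^6 e_g^3, giving CFSE(oct) = -0.6Δ₀ = -62 kJ/mol.
In a tetrahedral site the filling is e^4 t2^5: CFSE(tet) = -0.4Δₜ = -0.4 × (4/9)(103) = -18 kJ/mol.
Subtracting, OSPE = -62 − (-18) = -44 kJ/mol.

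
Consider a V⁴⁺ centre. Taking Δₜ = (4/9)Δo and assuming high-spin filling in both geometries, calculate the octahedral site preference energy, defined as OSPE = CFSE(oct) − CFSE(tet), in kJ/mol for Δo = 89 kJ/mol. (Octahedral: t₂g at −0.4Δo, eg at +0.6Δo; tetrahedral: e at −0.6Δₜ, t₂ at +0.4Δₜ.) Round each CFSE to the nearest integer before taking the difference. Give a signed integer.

-12

V is in group 5, so V⁴⁺ is d¹ (5 − 4 = 1).
Octahedral (high-spin): t2g^1 e_g^0, CFSE = 1(−0.4) + 0(+0.6) = -0.4Δo = -0.4 × 89 = -36 kJ/mol.
Tetrahedral e^1 t2^0 gives -0.6Δₜ = -0.6 × (4/9) × 89 = -24 kJ/mol.
OSPE = CFSE(oct) − CFSE(tet) = -36 − (-24) = -12 kJ/mol.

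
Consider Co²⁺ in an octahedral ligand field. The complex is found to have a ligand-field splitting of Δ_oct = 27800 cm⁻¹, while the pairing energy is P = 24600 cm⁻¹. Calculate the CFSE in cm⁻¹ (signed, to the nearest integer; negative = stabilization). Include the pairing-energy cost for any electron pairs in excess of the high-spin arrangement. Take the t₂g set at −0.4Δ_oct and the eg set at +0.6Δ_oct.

-25440

Group 9 minus oxidation state +2 gives a d⁷ configuration for Co²⁺.
With Δ_oct > P the complex is low-spin.
Configuration: t₂g⁶ eg¹.
Orbital CFSE = -1.8Δ_oct = -1.8 × 27800 = -50040 cm⁻¹.
Excess pairs vs high-spin: 3 − 2 = 1; pairing cost = +24600 cm⁻¹.
Net CFSE = -50040 + 24600 = -25440 cm⁻¹.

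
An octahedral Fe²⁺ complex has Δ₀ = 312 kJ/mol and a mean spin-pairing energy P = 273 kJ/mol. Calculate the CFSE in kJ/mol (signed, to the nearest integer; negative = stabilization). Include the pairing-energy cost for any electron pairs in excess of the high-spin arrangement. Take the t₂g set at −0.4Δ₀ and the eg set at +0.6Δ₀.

-203

Group 8 minus oxidation state +2 gives a d⁶ configuration for Fe²⁺.
Δ₀ > P, so pairing is preferred: the ground state is low-spin.
Filling d⁶ accordingly: t₂g⁶ eg⁰.
Orbital CFSE = -2.4Δ₀ = -2.4 × 312 = -749 kJ/mol.
Excess pairs vs high-spin: 3 − 1 = 2; pairing cost = +546 kJ/mol.
Net CFSE = -749 + 546 = -203 kJ/mol.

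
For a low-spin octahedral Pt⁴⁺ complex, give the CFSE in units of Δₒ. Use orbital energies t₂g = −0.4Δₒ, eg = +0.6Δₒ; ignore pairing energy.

-2.4 Δₒ

Pt sits in group 10; removing 4 electrons leaves Pt⁴⁺ with 10 − 4 = 6 d electrons.
Configuration: t₂g⁶ eg⁰.
CFSE = 6(-0.4Δₒ) + 0(0.6Δₒ) = -2.4Δₒ + 0.0Δₒ = -2.4Δₒ.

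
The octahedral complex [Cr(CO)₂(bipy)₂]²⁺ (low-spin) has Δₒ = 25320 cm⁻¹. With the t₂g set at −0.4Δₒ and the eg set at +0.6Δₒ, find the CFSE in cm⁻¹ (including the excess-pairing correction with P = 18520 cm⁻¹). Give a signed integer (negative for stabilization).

-21992

Ligand charges: 2×(+0) from CO and 2×(+0) from bipy sum to +0; with overall charge +2, Cr is +2.
Group 6 minus oxidation state +2 gives a d⁴ configuration for Cr²⁺.
The d⁴ electrons fill as t₂g⁴ eg⁰.
Orbital CFSE = 4(-0.4) + 0(0.6) = -1.6Δₒ = -1.6 × 25320 = -40512 cm⁻¹.
Pairing penalty: 1 pair vs 0 in the high-spin reference → 1 extra × P = 18520 cm⁻¹.
Combining: -40512 + 18520 = -21992 cm⁻¹.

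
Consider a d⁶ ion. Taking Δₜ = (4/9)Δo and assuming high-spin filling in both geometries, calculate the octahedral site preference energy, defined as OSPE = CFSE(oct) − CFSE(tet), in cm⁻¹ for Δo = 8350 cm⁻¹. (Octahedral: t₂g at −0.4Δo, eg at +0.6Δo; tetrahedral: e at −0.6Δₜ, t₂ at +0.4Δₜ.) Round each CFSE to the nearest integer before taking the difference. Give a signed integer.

Octahedral (high-spin): t2g^4 e_g^2, CFSE = 4(−0.4) + 2(+0.6) = -0.4Δo = -0.4 × 8350 = -3340 cm⁻¹.
In a tetrahedral site the filling is e^3 t2^3: CFSE(tet) = -0.6Δₜ = -0.6 × (4/9)(8350) = -2227 cm⁻¹.
Subtracting, OSPE = -3340 − (-2227) = -1113 cm⁻¹.

-1113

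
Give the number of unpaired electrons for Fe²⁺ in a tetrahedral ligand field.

Fe sits in group 8; removing 2 electrons leaves Fe²⁺ with 8 − 2 = 6 d electrons.
With tetrahedral geometry the complex is necessarily high-spin.
Configuration: e³ t₂³, giving 4 unpaired electrons.

4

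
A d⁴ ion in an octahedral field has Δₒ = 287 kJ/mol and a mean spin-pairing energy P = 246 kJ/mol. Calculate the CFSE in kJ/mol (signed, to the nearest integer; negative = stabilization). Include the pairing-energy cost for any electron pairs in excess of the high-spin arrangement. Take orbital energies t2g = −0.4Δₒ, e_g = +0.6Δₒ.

Δₒ > P, so pairing is preferred: the ground state is low-spin.
That gives t2g^4 e_g^0.
Orbital CFSE = -1.6Δₒ = -1.6 × 287 = -459 kJ/mol.
Excess pairs vs high-spin: 1 − 0 = 1; pairing cost = +246 kJ/mol.
Net CFSE = -459 + 246 = -213 kJ/mol.

-213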